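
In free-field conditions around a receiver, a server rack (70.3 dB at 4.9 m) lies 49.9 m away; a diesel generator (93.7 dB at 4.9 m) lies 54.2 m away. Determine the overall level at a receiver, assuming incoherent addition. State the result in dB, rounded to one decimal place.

72.8 dB

Propagate each source to the receiver with L = L_ref − 20·log₁₀(r/r_ref), then add intensities.
server rack: 70.3 − 20·log₁₀(49.9/4.9) = 70.3 − 20.16 = 50.14 dB.
diesel generator: 93.7 − 20·log₁₀(54.2/4.9) = 93.7 − 20.88 = 72.82 dB.
Σ 10^(L/10) = 1.926e+07 → L_total = 10·log₁₀(1.926e+07) = 72.85 dB.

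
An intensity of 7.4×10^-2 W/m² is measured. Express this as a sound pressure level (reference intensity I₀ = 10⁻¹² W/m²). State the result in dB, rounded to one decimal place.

108.7 dB

L = 10·log₁₀(I/I₀) = 10·log₁₀(7.4×10^-2/10⁻¹²) = 10·log₁₀(7.4×10^10).
L = 10·(0.8692 + 10) = 108.69 dB.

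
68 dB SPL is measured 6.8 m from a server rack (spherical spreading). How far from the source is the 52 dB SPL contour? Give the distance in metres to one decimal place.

For a point source L₁ − L₂ = 20·log₁₀(r₂/r₁), so r₂ = r₁·10^((L₁−L₂)/20).
r₂ = 6.8·10^((68−52)/20) = 6.8·10^(16.0/20) = 42.91 m.

42.9 m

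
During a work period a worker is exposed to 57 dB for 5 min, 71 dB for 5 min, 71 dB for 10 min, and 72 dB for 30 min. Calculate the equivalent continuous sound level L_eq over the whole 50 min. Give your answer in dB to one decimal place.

L_eq = 10·log₁₀[(1/T)·Σ tᵢ·10^(Lᵢ/10)] with T = 50 min.
Σ tᵢ·10^(Lᵢ/10) = 5·10^(57/10) + 5·10^(71/10) + 10·10^(71/10) + 30·10^(72/10) = 6.668e+08.
L_eq = 10·log₁₀(6.668e+08/50) = 71.25 dB.

71.3 dB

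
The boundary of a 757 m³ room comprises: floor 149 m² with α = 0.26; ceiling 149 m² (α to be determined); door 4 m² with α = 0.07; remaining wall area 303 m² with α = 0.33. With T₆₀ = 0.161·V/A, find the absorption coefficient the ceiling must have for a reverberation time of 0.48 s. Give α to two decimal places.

0.77

Required total absorption A = 0.161·757/0.48 = 253.91 m².
Absorption from the other surfaces = 149·0.26 + 4·0.07 + 303·0.33 = 139.01 m², so the ceiling must supply 114.90 m² over 149 m².
α = 114.90/149 = 0.771.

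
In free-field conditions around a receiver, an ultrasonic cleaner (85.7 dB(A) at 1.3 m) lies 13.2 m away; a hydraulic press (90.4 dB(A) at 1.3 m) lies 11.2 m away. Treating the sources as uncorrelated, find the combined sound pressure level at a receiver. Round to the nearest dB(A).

Apply inverse-square spreading to bring every level to the receiver, then sum 10^(L/10).
ultrasonic cleaner: 85.7 − 20·log₁₀(13.2/1.3) = 85.7 − 20.13 = 65.57 dB(A).
hydraulic press: 90.4 − 20·log₁₀(11.2/1.3) = 90.4 − 18.71 = 71.69 dB(A).
Σ 10^(L/10) = 1.838e+07 → L_total = 10·log₁₀(1.838e+07) = 72.64 dB(A).

73 dB(A)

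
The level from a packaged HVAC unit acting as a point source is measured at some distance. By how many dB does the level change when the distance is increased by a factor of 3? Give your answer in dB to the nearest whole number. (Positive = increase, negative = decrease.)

-10 dB

A point source loses 6 dB per doubling of distance; generally ΔL = −20·log₁₀(r₂/r₁).
ΔL = −20·log₁₀(3) = -9.54 dB.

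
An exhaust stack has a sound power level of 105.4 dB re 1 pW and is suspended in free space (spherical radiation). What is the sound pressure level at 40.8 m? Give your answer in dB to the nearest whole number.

62 dB

L_p = L_w − 10·log₁₀(4π·r²) with r = 40.8 m.
4π·r² = 2.092e+04 m², 10·log₁₀ of that is 43.205 dB.
L_p = 105.4 − 43.205 = 62.19 dB.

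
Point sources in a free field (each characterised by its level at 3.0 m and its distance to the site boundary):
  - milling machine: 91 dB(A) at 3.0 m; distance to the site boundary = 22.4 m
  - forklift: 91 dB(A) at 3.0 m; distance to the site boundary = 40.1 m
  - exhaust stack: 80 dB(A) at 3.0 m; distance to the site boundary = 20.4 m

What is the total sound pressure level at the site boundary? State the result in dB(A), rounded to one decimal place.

Apply inverse-square spreading to bring every level to the receiver, then sum 10^(L/10).
milling machine: 91 − 20·log₁₀(22.4/3.0) = 91 − 17.46 = 73.54 dB(A).
forklift: 91 − 20·log₁₀(40.1/3.0) = 91 − 22.52 = 68.48 dB(A).
exhaust stack: 80 − 20·log₁₀(20.4/3.0) = 80 − 16.65 = 63.35 dB(A).
Σ 10^(L/10) = 3.179e+07 → L_total = 10·log₁₀(3.179e+07) = 75.02 dB(A).

75.0 dB(A)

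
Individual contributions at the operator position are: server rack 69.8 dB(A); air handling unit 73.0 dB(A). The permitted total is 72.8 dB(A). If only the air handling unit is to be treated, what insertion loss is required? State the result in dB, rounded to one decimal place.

3.2 dB

Everything except the air handling unit sums to 10^(69.8/10) = 9.550e+06 in linear terms, 69.80 dB(A).
To meet 72.8 dB(A) overall, the treated air handling unit may contribute at most 10^(72.8/10) − 9.550e+06 = 9.505e+06, i.e. 69.78 dB(A).
So the air handling unit must be reduced from 73.0 to 69.78 dB(A): IL = 3.22 dB.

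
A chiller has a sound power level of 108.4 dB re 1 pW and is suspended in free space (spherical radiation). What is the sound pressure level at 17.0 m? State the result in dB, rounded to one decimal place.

72.8 dB

The power spreads over a sphere of area 4π·r², so L_p = L_w − 10·log₁₀(4π·r²).
4π·r² = 3632 m², 10·log₁₀ of that is 35.601 dB.
L_p = 108.4 − 35.601 = 72.80 dB.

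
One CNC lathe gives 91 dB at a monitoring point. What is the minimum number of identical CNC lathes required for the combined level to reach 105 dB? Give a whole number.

26

N identical sources give L₁ + 10·log₁₀ N, so require 10·log₁₀ N ≥ 105 − 91 = 14.0 dB.
N ≥ 10^(14.0/10) = 25.119, so N = 26.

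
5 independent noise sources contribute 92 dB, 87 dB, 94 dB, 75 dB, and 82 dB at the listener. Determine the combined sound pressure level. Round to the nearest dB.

For uncorrelated sources the intensities add, so convert each level to linear form, sum, and take 10·log₁₀ of the total.
Σ 10^(L/10) = 10^(92/10) + 10^(87/10) + 10^(94/10) + 10^(75/10) + 10^(82/10) = 4.788e+09.
L_total = 10·log₁₀(4.788e+09) = 96.80 dB.

97 dB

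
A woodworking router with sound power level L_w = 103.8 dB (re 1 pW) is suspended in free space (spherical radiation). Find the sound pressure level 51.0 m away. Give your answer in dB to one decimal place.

58.7 dB

Free-field spherical radiation: L_p = L_w − 10·log₁₀(4π·r²), r = 51.0 m.
4π·r² = 3.269e+04 m², 10·log₁₀ of that is 45.144 dB.
L_p = 103.8 − 45.144 = 58.66 dB.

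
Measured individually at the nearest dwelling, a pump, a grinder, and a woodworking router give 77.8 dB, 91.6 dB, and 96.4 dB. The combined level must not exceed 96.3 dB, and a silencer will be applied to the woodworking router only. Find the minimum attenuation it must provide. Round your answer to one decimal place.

2.0 dB

Fixed contribution from the other sources: Σ 10^(L/10) = 10^(77.8/10) + 10^(91.6/10) = 1.506e+09 (91.78 dB).
The limit corresponds to 10^(96.3/10) = 4.266e+09; subtracting the fixed part leaves 2.760e+09 for the woodworking router, i.e. 94.41 dB.
So the woodworking router must be reduced from 96.4 to 94.41 dB: IL = 1.99 dB.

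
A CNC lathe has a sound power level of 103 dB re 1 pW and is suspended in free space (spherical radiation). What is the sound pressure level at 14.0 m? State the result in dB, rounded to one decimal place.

69.1 dB

The power spreads over a sphere of area 4π·r², so L_p = L_w − 10·log₁₀(4π·r²).
4π·r² = 2463 m², 10·log₁₀ of that is 33.915 dB.
L_p = 103 − 33.915 = 69.09 dB.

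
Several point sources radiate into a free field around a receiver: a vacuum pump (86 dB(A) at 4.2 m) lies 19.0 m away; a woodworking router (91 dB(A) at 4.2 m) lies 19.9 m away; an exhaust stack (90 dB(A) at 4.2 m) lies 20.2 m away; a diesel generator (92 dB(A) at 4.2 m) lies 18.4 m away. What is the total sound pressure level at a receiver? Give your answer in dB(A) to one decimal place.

83.0 dB(A)

First find each source's level at the receiver (point-source: −20·log₁₀(r/r_ref)), then combine on an intensity basis.
vacuum pump: 86 − 20·log₁₀(19.0/4.2) = 86 − 13.11 = 72.89 dB(A).
woodworking router: 91 − 20·log₁₀(19.9/4.2) = 91 − 13.51 = 77.49 dB(A).
exhaust stack: 90 − 20·log₁₀(20.2/4.2) = 90 − 13.64 = 76.36 dB(A).
diesel generator: 92 − 20·log₁₀(18.4/4.2) = 92 − 12.83 = 79.17 dB(A).
Σ 10^(L/10) = 2.013e+08 → L_total = 10·log₁₀(2.013e+08) = 83.04 dB(A).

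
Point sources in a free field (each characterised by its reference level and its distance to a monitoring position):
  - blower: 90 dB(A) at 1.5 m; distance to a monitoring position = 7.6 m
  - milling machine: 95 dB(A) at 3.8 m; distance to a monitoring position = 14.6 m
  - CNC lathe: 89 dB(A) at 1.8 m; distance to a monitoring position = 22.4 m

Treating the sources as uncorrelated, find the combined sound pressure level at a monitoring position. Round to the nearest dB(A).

84 dB(A)

Propagate each source to the receiver with L = L_ref − 20·log₁₀(r/r_ref), then add intensities.
blower: 90 − 20·log₁₀(7.6/1.5) = 90 − 14.09 = 75.91 dB(A).
milling machine: 95 − 20·log₁₀(14.6/3.8) = 95 − 11.69 = 83.31 dB(A).
CNC lathe: 89 − 20·log₁₀(22.4/1.8) = 89 − 21.90 = 67.10 dB(A).
Σ 10^(L/10) = 2.583e+08 → L_total = 10·log₁₀(2.583e+08) = 84.12 dB(A).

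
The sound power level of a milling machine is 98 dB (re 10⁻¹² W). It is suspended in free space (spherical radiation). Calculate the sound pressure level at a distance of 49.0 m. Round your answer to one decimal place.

53.2 dB

L_p = L_w − 10·log₁₀(4π·r²) with r = 49.0 m.
4π·r² = 3.017e+04 m², 10·log₁₀ of that is 44.796 dB.
L_p = 98 − 44.796 = 53.20 dB.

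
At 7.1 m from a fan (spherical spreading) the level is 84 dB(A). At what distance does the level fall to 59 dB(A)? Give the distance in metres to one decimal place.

126.3 m

For a point source L₁ − L₂ = 20·log₁₀(r₂/r₁), so r₂ = r₁·10^((L₁−L₂)/20).
r₂ = 7.1·10^((84−59)/20) = 7.1·10^(25.0/20) = 126.26 m.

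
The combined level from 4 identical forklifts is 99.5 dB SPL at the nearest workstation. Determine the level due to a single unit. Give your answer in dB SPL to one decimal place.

93.5 dB SPL

Dividing the total intensity by 4 lowers the level by 10·log₁₀ 4 = 6.021 dB: L₁ = 99.5 − 6.021.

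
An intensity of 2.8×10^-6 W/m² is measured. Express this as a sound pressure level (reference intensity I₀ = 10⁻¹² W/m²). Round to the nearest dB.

64 dB

Dividing by I₀ shifts the exponent by 12: I/I₀ = 2.8×10^6.
L = 10·(0.4472 + 6) = 64.47 dB.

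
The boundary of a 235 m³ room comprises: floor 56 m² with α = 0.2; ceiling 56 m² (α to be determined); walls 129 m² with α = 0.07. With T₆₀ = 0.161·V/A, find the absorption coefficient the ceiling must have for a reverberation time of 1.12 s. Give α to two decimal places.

0.24

A = 0.161·V/T₆₀ = 0.161·235/1.12 = 33.78 m² sabins.
Absorption from the other surfaces = 56·0.2 + 129·0.07 = 20.23 m², so the ceiling must supply 13.55 m² over 56 m².
α = 13.55/56 = 0.242.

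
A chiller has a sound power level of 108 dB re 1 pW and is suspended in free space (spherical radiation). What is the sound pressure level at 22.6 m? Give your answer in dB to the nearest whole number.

L_p = L_w − 10·log₁₀(4π·r²) with r = 22.6 m.
4π·r² = 6418 m², 10·log₁₀ of that is 38.074 dB.
L_p = 108 − 38.074 = 69.93 dB.

70 dB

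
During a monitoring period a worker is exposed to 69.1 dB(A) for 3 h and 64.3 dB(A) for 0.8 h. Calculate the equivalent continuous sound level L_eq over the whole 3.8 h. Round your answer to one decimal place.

68.4 dB(A)

The energy average is taken in the linear domain: L_eq = 10·log₁₀[(Σ tᵢ·10^(Lᵢ/10))/T], T = 3.8 h.
Σ tᵢ·10^(Lᵢ/10) = 3·10^(69.1/10) + 0.8·10^(64.3/10) = 2.654e+07.
L_eq = 10·log₁₀(2.654e+07/3.8) = 68.44 dB(A).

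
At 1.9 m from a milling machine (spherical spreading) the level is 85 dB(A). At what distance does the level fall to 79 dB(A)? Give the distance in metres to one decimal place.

3.8 m

For a point source L₁ − L₂ = 20·log₁₀(r₂/r₁), so r₂ = r₁·10^((L₁−L₂)/20).
r₂ = 1.9·10^((85−79)/20) = 1.9·10^(6.0/20) = 3.79 m.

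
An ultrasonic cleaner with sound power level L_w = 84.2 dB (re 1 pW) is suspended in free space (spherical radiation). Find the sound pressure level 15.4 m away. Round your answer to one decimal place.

49.5 dB

The power spreads over a sphere of area 4π·r², so L_p = L_w − 10·log₁₀(4π·r²).
4π·r² = 2980 m², 10·log₁₀ of that is 34.743 dB.
L_p = 84.2 − 34.743 = 49.46 dB.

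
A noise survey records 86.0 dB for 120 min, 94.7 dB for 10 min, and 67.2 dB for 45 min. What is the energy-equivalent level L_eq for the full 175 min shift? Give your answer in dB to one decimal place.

86.5 dB

Weight each interval's intensity by its duration and average over T = 175 min:
Σ tᵢ·10^(Lᵢ/10) = 120·10^(86.0/10) + 10·10^(94.7/10) + 45·10^(67.2/10) = 7.752e+10.
L_eq = 10·log₁₀(7.752e+10/175) = 86.46 dB.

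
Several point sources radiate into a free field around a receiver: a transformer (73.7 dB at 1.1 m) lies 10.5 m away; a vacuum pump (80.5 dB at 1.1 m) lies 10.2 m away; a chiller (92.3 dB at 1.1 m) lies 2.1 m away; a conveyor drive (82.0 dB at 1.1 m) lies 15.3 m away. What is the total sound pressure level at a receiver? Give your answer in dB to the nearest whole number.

87 dB

First find each source's level at the receiver (point-source: −20·log₁₀(r/r_ref)), then combine on an intensity basis.
transformer: 73.7 − 20·log₁₀(10.5/1.1) = 73.7 − 19.60 = 54.10 dB.
vacuum pump: 80.5 − 20·log₁₀(10.2/1.1) = 80.5 − 19.34 = 61.16 dB.
chiller: 92.3 − 20·log₁₀(2.1/1.1) = 92.3 − 5.62 = 86.68 dB.
conveyor drive: 82.0 − 20·log₁₀(15.3/1.1) = 82.0 − 22.87 = 59.13 dB.
Σ 10^(L/10) = 4.683e+08 → L_total = 10·log₁₀(4.683e+08) = 86.71 dB.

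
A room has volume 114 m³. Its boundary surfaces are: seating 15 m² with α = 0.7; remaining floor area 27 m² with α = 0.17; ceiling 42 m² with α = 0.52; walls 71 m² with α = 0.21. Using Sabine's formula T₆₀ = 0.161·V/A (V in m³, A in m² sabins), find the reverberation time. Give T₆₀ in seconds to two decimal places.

Summing Sᵢαᵢ: 15·0.7 + 27·0.17 + 42·0.52 + 71·0.21 = 51.84 m².
T₆₀ = 0.161 × 114 / 51.84 = 0.354 s.

0.35 s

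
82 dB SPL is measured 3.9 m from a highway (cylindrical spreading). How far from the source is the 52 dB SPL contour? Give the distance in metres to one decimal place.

3900.0 m

The 30.0 dB drop corresponds to a distance ratio of 10^(30.0/10) for a line source.
r₂ = 3.9·10^((82−52)/10) = 3.9·10^(30.0/10) = 3900.00 m.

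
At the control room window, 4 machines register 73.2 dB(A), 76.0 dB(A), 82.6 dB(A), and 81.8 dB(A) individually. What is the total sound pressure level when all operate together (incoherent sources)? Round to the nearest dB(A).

86 dB(A)

Incoherent sources combine by intensity addition: L_total = 10·log₁₀(Σ 10^(L_i/10)).
Σ 10^(L/10) = 10^(73.2/10) + 10^(76.0/10) + 10^(82.6/10) + 10^(81.8/10) = 3.940e+08.
L_total = 10·log₁₀(3.940e+08) = 85.96 dB(A).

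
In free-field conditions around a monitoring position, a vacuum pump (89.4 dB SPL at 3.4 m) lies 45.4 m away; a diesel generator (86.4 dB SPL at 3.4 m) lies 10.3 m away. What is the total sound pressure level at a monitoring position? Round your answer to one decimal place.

Propagate each source to the receiver with L = L_ref − 20·log₁₀(r/r_ref), then add intensities.
vacuum pump: 89.4 − 20·log₁₀(45.4/3.4) = 89.4 − 22.51 = 66.89 dB SPL.
diesel generator: 86.4 − 20·log₁₀(10.3/3.4) = 86.4 − 9.63 = 76.77 dB SPL.
Σ 10^(L/10) = 5.245e+07 → L_total = 10·log₁₀(5.245e+07) = 77.20 dB SPL.

77.2 dB SPL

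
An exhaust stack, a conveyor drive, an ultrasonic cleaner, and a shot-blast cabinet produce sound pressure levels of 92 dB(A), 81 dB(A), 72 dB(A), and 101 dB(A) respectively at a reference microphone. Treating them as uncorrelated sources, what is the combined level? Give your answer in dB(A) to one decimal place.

101.6 dB(A)

For uncorrelated sources the intensities add, so convert each level to linear form, sum, and take 10·log₁₀ of the total.
Σ 10^(L/10) = 10^(92/10) + 10^(81/10) + 10^(72/10) + 10^(101/10) = 1.432e+10.
L_total = 10·log₁₀(1.432e+10) = 101.56 dB(A).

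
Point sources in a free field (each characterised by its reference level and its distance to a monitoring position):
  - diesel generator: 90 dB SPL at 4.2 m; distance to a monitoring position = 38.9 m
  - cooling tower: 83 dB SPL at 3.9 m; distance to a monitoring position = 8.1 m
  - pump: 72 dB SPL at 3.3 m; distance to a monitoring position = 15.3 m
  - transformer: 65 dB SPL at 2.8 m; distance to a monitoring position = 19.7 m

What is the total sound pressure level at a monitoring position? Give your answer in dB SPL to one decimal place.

Propagate each source to the receiver with L = L_ref − 20·log₁₀(r/r_ref), then add intensities.
diesel generator: 90 − 20·log₁₀(38.9/4.2) = 90 − 19.33 = 70.67 dB SPL.
cooling tower: 83 − 20·log₁₀(8.1/3.9) = 83 − 6.35 = 76.65 dB SPL.
pump: 72 − 20·log₁₀(15.3/3.3) = 72 − 13.32 = 58.68 dB SPL.
transformer: 65 − 20·log₁₀(19.7/2.8) = 65 − 16.95 = 48.05 dB SPL.
Σ 10^(L/10) = 5.871e+07 → L_total = 10·log₁₀(5.871e+07) = 77.69 dB SPL.

77.7 dB SPL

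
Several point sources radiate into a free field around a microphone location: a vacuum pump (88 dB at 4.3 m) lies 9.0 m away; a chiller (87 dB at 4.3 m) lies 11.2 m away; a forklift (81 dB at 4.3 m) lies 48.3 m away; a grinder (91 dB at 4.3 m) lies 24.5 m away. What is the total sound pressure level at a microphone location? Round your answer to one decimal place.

84.1 dB

Propagate each source to the receiver with L = L_ref − 20·log₁₀(r/r_ref), then add intensities.
vacuum pump: 88 − 20·log₁₀(9.0/4.3) = 88 − 6.42 = 81.58 dB.
chiller: 87 − 20·log₁₀(11.2/4.3) = 87 − 8.31 = 78.69 dB.
forklift: 81 − 20·log₁₀(48.3/4.3) = 81 − 21.01 = 59.99 dB.
grinder: 91 − 20·log₁₀(24.5/4.3) = 91 − 15.11 = 75.89 dB.
Σ 10^(L/10) = 2.577e+08 → L_total = 10·log₁₀(2.577e+08) = 84.11 dB.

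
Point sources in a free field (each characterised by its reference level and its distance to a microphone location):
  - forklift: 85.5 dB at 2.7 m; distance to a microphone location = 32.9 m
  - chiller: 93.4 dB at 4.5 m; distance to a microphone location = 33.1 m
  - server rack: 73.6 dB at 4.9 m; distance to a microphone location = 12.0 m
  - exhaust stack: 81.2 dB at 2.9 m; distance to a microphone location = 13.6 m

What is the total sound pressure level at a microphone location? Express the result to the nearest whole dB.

77 dB

Propagate each source to the receiver with L = L_ref − 20·log₁₀(r/r_ref), then add intensities.
forklift: 85.5 − 20·log₁₀(32.9/2.7) = 85.5 − 21.72 = 63.78 dB.
chiller: 93.4 − 20·log₁₀(33.1/4.5) = 93.4 − 17.33 = 76.07 dB.
server rack: 73.6 − 20·log₁₀(12.0/4.9) = 73.6 − 7.78 = 65.82 dB.
exhaust stack: 81.2 − 20·log₁₀(13.6/2.9) = 81.2 − 13.42 = 67.78 dB.
Σ 10^(L/10) = 5.264e+07 → L_total = 10·log₁₀(5.264e+07) = 77.21 dB.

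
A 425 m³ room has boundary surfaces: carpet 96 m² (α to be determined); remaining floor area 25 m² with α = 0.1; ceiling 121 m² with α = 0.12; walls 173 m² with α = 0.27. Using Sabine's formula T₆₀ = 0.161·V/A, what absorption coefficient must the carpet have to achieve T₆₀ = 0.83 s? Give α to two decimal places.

0.19

Required total absorption A = 0.161·425/0.83 = 82.44 m².
Absorption from the other surfaces = 25·0.1 + 121·0.12 + 173·0.27 = 63.73 m², so the carpet must supply 18.71 m² over 96 m².
α = 18.71/96 = 0.195.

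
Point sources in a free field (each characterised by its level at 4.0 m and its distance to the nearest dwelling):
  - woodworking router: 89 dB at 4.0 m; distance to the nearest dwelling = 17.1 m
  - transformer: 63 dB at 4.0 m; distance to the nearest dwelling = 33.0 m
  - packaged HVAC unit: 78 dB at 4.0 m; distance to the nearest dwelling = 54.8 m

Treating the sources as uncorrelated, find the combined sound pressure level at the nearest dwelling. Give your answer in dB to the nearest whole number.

Propagate each source to the receiver with L = L_ref − 20·log₁₀(r/r_ref), then add intensities.
woodworking router: 89 − 20·log₁₀(17.1/4.0) = 89 − 12.62 = 76.38 dB.
transformer: 63 − 20·log₁₀(33.0/4.0) = 63 − 18.33 = 44.67 dB.
packaged HVAC unit: 78 − 20·log₁₀(54.8/4.0) = 78 − 22.73 = 55.27 dB.
Σ 10^(L/10) = 4.383e+07 → L_total = 10·log₁₀(4.383e+07) = 76.42 dB.

76 dB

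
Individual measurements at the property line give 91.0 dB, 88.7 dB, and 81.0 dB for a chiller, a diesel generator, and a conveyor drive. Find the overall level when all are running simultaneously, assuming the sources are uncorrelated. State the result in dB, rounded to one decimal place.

Incoherent sources combine by intensity addition: L_total = 10·log₁₀(Σ 10^(L_i/10)).
Σ 10^(L/10) = 10^(91.0/10) + 10^(88.7/10) + 10^(81.0/10) = 2.126e+09.
L_total = 10·log₁₀(2.126e+09) = 93.28 dB.

93.3 dB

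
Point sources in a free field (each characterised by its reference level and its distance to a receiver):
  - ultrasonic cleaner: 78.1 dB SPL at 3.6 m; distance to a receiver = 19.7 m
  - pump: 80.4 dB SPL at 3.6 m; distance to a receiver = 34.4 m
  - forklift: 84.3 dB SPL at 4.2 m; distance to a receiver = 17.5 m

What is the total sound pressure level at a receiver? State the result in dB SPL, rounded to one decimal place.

72.8 dB SPL

First find each source's level at the receiver (point-source: −20·log₁₀(r/r_ref)), then combine on an intensity basis.
ultrasonic cleaner: 78.1 − 20·log₁₀(19.7/3.6) = 78.1 − 14.76 = 63.34 dB SPL.
pump: 80.4 − 20·log₁₀(34.4/3.6) = 80.4 − 19.61 = 60.79 dB SPL.
forklift: 84.3 − 20·log₁₀(17.5/4.2) = 84.3 − 12.40 = 71.90 dB SPL.
Σ 10^(L/10) = 1.886e+07 → L_total = 10·log₁₀(1.886e+07) = 72.76 dB SPL.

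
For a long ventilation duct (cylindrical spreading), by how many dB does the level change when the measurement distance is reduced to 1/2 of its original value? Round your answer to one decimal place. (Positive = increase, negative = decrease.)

+3.0 dB

A line source loses 3 dB per doubling of distance; generally ΔL = −10·log₁₀(r₂/r₁).
ΔL = −10·log₁₀(0.5) = +3.01 dB.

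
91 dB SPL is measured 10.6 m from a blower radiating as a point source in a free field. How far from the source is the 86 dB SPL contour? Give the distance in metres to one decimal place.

18.8 m

For a point source L₁ − L₂ = 20·log₁₀(r₂/r₁), so r₂ = r₁·10^((L₁−L₂)/20).
r₂ = 10.6·10^((91−86)/20) = 10.6·10^(5.0/20) = 18.85 m.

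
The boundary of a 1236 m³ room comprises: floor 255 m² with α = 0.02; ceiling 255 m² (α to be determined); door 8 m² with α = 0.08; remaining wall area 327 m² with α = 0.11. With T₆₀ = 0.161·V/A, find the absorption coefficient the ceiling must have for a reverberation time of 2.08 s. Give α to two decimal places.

0.21

From T₆₀ = 0.161·V/A, the target T₆₀ = 2.08 s needs A = 0.161·1236/2.08 = 95.67 m².
Absorption from the other surfaces = 255·0.02 + 8·0.08 + 327·0.11 = 41.71 m², so the ceiling must supply 53.96 m² over 255 m².
α = 53.96/255 = 0.212.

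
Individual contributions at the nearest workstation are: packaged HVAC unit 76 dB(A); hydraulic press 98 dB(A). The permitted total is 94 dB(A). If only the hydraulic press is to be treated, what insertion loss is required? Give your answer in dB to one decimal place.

4.1 dB

The untreated sources together contribute 10^(76/10) = 3.981e+07, i.e. 76.00 dB(A).
The limit corresponds to 10^(94/10) = 2.512e+09; subtracting the fixed part leaves 2.472e+09 for the hydraulic press, i.e. 93.93 dB(A).
So the hydraulic press must be reduced from 98 to 93.93 dB(A): IL = 4.07 dB.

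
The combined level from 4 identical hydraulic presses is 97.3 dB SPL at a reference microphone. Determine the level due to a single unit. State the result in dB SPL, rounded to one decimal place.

4 equal contributions raise the level by 10·log₁₀ 4 = 6.021 dB, so each unit alone gives 97.3 − 6.021.

91.3 dB SPL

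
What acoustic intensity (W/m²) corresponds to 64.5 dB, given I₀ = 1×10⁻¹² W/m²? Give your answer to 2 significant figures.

I = I₀·10^(L/10) = 10⁻¹² × 10^(64.5/10) = 10^(-5.550).

2.8e-06 W/m²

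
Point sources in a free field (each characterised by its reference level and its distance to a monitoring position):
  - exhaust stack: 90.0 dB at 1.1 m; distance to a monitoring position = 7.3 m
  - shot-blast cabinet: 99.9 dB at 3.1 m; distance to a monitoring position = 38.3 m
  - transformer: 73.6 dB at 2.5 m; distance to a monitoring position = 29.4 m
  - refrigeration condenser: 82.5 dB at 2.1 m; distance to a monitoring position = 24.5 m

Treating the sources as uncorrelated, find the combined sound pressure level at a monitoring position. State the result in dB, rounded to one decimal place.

First find each source's level at the receiver (point-source: −20·log₁₀(r/r_ref)), then combine on an intensity basis.
exhaust stack: 90.0 − 20·log₁₀(7.3/1.1) = 90.0 − 16.44 = 73.56 dB.
shot-blast cabinet: 99.9 − 20·log₁₀(38.3/3.1) = 99.9 − 21.84 = 78.06 dB.
transformer: 73.6 − 20·log₁₀(29.4/2.5) = 73.6 − 21.41 = 52.19 dB.
refrigeration condenser: 82.5 − 20·log₁₀(24.5/2.1) = 82.5 − 21.34 = 61.16 dB.
Σ 10^(L/10) = 8.820e+07 → L_total = 10·log₁₀(8.820e+07) = 79.45 dB.

79.5 dB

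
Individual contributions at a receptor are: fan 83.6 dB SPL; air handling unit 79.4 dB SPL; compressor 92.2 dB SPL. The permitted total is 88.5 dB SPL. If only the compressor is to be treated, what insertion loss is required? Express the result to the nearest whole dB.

The untreated sources together contribute 10^(83.6/10) + 10^(79.4/10) = 3.162e+08, i.e. 85.00 dB SPL.
To meet 88.5 dB SPL overall, the treated compressor may contribute at most 10^(88.5/10) − 3.162e+08 = 3.918e+08, i.e. 85.93 dB SPL.
Required insertion loss = 92.2 − 85.93 = 6.27 dB.

6 dB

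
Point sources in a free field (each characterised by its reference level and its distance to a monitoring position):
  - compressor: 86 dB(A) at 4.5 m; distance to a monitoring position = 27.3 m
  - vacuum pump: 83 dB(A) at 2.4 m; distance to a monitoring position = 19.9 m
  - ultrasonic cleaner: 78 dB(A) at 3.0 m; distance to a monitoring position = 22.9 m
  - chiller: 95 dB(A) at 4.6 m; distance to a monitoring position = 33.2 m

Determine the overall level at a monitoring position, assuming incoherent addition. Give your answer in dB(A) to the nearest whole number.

First find each source's level at the receiver (point-source: −20·log₁₀(r/r_ref)), then combine on an intensity basis.
compressor: 86 − 20·log₁₀(27.3/4.5) = 86 − 15.66 = 70.34 dB(A).
vacuum pump: 83 − 20·log₁₀(19.9/2.4) = 83 − 18.37 = 64.63 dB(A).
ultrasonic cleaner: 78 − 20·log₁₀(22.9/3.0) = 78 − 17.65 = 60.35 dB(A).
chiller: 95 − 20·log₁₀(33.2/4.6) = 95 − 17.17 = 77.83 dB(A).
Σ 10^(L/10) = 7.551e+07 → L_total = 10·log₁₀(7.551e+07) = 78.78 dB(A).

79 dB(A)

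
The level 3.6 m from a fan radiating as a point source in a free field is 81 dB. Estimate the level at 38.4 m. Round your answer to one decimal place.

60.4 dB

Point-source attenuation: ΔL = 20·log₁₀(r₂/r₁) = 20·log₁₀(38.4/3.6) = 20.561 dB.
L₂ = 81 − 20·log₁₀(38.4/3.6) = 81 − 20.561 = 60.44 dB.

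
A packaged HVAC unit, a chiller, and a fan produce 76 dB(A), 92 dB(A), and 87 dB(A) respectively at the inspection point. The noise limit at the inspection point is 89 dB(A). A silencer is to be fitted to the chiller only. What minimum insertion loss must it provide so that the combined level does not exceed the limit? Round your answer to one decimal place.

8.0 dB

Everything except the chiller sums to 10^(76/10) + 10^(87/10) = 5.410e+08 in linear terms, 87.33 dB(A).
The limit corresponds to 10^(89/10) = 7.943e+08; subtracting the fixed part leaves 2.533e+08 for the chiller, i.e. 84.04 dB(A).
So the chiller must be reduced from 92 to 84.04 dB(A): IL = 7.96 dB.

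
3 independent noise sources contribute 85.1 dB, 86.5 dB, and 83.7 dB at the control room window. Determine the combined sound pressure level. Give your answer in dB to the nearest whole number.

Incoherent sources combine by intensity addition: L_total = 10·log₁₀(Σ 10^(L_i/10)).
Σ 10^(L/10) = 10^(85.1/10) + 10^(86.5/10) + 10^(83.7/10) = 1.005e+09.
L_total = 10·log₁₀(1.005e+09) = 90.02 dB.

90 dB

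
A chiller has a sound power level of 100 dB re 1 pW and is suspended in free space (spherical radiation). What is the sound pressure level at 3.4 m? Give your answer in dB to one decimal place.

The power spreads over a sphere of area 4π·r², so L_p = L_w − 10·log₁₀(4π·r²).
4π·r² = 145.3 m², 10·log₁₀ of that is 21.622 dB.
L_p = 100 − 21.622 = 78.38 dB.

78.4 dB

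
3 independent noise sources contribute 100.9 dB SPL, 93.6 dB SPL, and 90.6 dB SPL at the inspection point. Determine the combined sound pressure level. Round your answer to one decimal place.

Incoherent sources combine by intensity addition: L_total = 10·log₁₀(Σ 10^(L_i/10)).
Σ 10^(L/10) = 10^(100.9/10) + 10^(93.6/10) + 10^(90.6/10) = 1.574e+10.
L_total = 10·log₁₀(1.574e+10) = 101.97 dB SPL.

102.0 dB SPL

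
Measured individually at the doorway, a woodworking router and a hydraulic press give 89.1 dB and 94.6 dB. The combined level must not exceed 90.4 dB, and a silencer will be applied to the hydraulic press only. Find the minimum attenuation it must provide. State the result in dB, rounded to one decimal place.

Everything except the hydraulic press sums to 10^(89.1/10) = 8.128e+08 in linear terms, 89.10 dB.
The limit corresponds to 10^(90.4/10) = 1.096e+09; subtracting the fixed part leaves 2.836e+08 for the hydraulic press, i.e. 84.53 dB.
So the hydraulic press must be reduced from 94.6 to 84.53 dB: IL = 10.07 dB.

10.1 dB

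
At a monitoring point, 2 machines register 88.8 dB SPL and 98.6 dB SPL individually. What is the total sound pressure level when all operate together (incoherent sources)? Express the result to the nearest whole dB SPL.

Incoherent sources combine by intensity addition: L_total = 10·log₁₀(Σ 10^(L_i/10)).
Σ 10^(L/10) = 10^(88.8/10) + 10^(98.6/10) = 8.003e+09.
L_total = 10·log₁₀(8.003e+09) = 99.03 dB SPL.

99 dB SPL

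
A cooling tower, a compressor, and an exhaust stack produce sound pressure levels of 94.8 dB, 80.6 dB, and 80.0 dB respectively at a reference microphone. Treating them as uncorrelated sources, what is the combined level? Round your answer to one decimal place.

For uncorrelated sources the intensities add, so convert each level to linear form, sum, and take 10·log₁₀ of the total.
Σ 10^(L/10) = 10^(94.8/10) + 10^(80.6/10) + 10^(80.0/10) = 3.235e+09.
L_total = 10·log₁₀(3.235e+09) = 95.10 dB.

95.1 dB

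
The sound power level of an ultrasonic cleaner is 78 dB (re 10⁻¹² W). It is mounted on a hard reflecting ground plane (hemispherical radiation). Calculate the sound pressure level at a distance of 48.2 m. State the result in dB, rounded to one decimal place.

36.4 dB

Free-field hemispherical radiation: L_p = L_w − 10·log₁₀(2π·r²), r = 48.2 m.
2π·r² = 1.46e+04 m², 10·log₁₀ of that is 41.643 dB.
L_p = 78 − 41.643 = 36.36 dB.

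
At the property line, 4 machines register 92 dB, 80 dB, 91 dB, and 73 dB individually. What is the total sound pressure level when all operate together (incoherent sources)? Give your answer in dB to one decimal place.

For uncorrelated sources the intensities add, so convert each level to linear form, sum, and take 10·log₁₀ of the total.
Σ 10^(L/10) = 10^(92/10) + 10^(80/10) + 10^(91/10) + 10^(73/10) = 2.964e+09.
L_total = 10·log₁₀(2.964e+09) = 94.72 dB.

94.7 dB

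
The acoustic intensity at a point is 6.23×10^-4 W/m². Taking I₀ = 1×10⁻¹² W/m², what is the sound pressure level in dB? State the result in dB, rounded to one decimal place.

87.9 dB

Dividing by I₀ shifts the exponent by 12: I/I₀ = 6.23×10^8.
L = 10·(0.7945 + 8) = 87.94 dB.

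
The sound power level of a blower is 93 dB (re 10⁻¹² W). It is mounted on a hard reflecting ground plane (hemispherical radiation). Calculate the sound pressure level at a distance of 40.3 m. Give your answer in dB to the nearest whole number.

53 dB

Free-field hemispherical radiation: L_p = L_w − 10·log₁₀(2π·r²), r = 40.3 m.
2π·r² = 1.02e+04 m², 10·log₁₀ of that is 40.088 dB.
L_p = 93 − 40.088 = 52.91 dB.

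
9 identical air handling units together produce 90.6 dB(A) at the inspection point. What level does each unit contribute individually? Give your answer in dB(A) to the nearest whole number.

Dividing the total intensity by 9 lowers the level by 10·log₁₀ 9 = 9.542 dB: L₁ = 90.6 − 9.542.

81 dB(A)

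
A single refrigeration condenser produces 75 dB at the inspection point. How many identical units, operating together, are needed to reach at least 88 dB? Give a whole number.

Need L₁ + 10·log₁₀ N ≥ 88, i.e. log₁₀ N ≥ 1.30.
N ≥ 10^(13.0/10) = 19.953, so N = 20.

20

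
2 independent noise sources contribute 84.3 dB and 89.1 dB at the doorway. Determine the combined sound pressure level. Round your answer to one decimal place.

For uncorrelated sources the intensities add, so convert each level to linear form, sum, and take 10·log₁₀ of the total.
Σ 10^(L/10) = 10^(84.3/10) + 10^(89.1/10) = 1.082e+09.
L_total = 10·log₁₀(1.082e+09) = 90.34 dB.

90.3 dB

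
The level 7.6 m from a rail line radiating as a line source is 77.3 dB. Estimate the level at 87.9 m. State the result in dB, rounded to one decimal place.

66.7 dB

Line-source attenuation: ΔL = 10·log₁₀(r₂/r₁) = 10·log₁₀(87.9/7.6) = 10.632 dB.
L₂ = 77.3 − 10·log₁₀(87.9/7.6) = 77.3 − 10.632 = 66.67 dB.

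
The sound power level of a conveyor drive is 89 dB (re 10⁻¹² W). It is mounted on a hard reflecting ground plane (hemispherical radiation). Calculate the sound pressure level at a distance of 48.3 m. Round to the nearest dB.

L_p = L_w − 10·log₁₀(2π·r²) with r = 48.3 m.
2π·r² = 1.466e+04 m², 10·log₁₀ of that is 41.661 dB.
L_p = 89 − 41.661 = 47.34 dB.

47 dB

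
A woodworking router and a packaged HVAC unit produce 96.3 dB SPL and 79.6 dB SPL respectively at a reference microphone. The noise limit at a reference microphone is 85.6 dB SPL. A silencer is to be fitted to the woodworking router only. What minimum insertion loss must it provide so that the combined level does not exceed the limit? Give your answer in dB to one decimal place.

12.0 dB

Fixed contribution from the other source: Σ 10^(L/10) = 10^(79.6/10) = 9.120e+07 (79.60 dB SPL).
The limit corresponds to 10^(85.6/10) = 3.631e+08; subtracting the fixed part leaves 2.719e+08 for the woodworking router, i.e. 84.34 dB SPL.
So the woodworking router must be reduced from 96.3 to 84.34 dB SPL: IL = 11.96 dB.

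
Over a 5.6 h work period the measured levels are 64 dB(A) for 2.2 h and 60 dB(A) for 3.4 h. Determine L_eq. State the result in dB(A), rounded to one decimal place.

62.0 dB(A)

L_eq = 10·log₁₀[(1/T)·Σ tᵢ·10^(Lᵢ/10)] with T = 5.6 h.
Σ tᵢ·10^(Lᵢ/10) = 2.2·10^(64/10) + 3.4·10^(60/10) = 8.926e+06.
L_eq = 10·log₁₀(8.926e+06/5.6) = 62.02 dB(A).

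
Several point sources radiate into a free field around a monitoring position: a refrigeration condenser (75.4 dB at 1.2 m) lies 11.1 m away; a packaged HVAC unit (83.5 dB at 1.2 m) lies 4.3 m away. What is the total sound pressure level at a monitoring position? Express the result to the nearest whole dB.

73 dB

Apply inverse-square spreading to bring every level to the receiver, then sum 10^(L/10).
refrigeration condenser: 75.4 − 20·log₁₀(11.1/1.2) = 75.4 − 19.32 = 56.08 dB.
packaged HVAC unit: 83.5 − 20·log₁₀(4.3/1.2) = 83.5 − 11.09 = 72.41 dB.
Σ 10^(L/10) = 1.784e+07 → L_total = 10·log₁₀(1.784e+07) = 72.51 dB.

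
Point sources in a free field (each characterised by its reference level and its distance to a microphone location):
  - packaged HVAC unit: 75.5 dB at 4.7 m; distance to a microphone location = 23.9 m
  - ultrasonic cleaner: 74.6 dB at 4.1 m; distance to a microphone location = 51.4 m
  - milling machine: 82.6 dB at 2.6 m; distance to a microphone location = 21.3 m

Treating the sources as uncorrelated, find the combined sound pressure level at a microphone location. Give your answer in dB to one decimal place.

Apply inverse-square spreading to bring every level to the receiver, then sum 10^(L/10).
packaged HVAC unit: 75.5 − 20·log₁₀(23.9/4.7) = 75.5 − 14.13 = 61.37 dB.
ultrasonic cleaner: 74.6 − 20·log₁₀(51.4/4.1) = 74.6 − 21.96 = 52.64 dB.
milling machine: 82.6 − 20·log₁₀(21.3/2.6) = 82.6 − 18.27 = 64.33 dB.
Σ 10^(L/10) = 4.267e+06 → L_total = 10·log₁₀(4.267e+06) = 66.30 dB.

66.3 dB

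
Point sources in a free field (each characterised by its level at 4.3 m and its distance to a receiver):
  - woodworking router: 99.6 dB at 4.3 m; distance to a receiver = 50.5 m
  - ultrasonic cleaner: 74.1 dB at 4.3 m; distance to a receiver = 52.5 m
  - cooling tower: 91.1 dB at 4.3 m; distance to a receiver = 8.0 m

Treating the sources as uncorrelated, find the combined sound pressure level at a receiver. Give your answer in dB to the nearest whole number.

86 dB

First find each source's level at the receiver (point-source: −20·log₁₀(r/r_ref)), then combine on an intensity basis.
woodworking router: 99.6 − 20·log₁₀(50.5/4.3) = 99.6 − 21.40 = 78.20 dB.
ultrasonic cleaner: 74.1 − 20·log₁₀(52.5/4.3) = 74.1 − 21.73 = 52.37 dB.
cooling tower: 91.1 − 20·log₁₀(8.0/4.3) = 91.1 − 5.39 = 85.71 dB.
Σ 10^(L/10) = 4.385e+08 → L_total = 10·log₁₀(4.385e+08) = 86.42 dB.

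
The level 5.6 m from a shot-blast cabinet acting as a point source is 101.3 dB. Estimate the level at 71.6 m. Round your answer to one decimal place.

79.2 dB

Point-source attenuation: ΔL = 20·log₁₀(r₂/r₁) = 20·log₁₀(71.6/5.6) = 22.134 dB.
L₂ = 101.3 − 20·log₁₀(71.6/5.6) = 101.3 − 22.134 = 79.17 dB.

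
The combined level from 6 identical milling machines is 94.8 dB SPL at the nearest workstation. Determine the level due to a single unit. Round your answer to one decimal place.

87.0 dB SPL

6 equal contributions raise the level by 10·log₁₀ 6 = 7.782 dB, so each unit alone gives 94.8 − 7.782.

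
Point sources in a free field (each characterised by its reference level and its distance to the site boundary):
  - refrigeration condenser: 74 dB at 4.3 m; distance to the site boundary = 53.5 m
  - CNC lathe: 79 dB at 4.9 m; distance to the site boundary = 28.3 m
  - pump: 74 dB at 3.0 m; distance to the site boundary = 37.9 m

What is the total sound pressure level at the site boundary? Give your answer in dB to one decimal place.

Propagate each source to the receiver with L = L_ref − 20·log₁₀(r/r_ref), then add intensities.
refrigeration condenser: 74 − 20·log₁₀(53.5/4.3) = 74 − 21.90 = 52.10 dB.
CNC lathe: 79 − 20·log₁₀(28.3/4.9) = 79 − 15.23 = 63.77 dB.
pump: 74 − 20·log₁₀(37.9/3.0) = 74 − 22.03 = 51.97 dB.
Σ 10^(L/10) = 2.701e+06 → L_total = 10·log₁₀(2.701e+06) = 64.32 dB.

64.3 dB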